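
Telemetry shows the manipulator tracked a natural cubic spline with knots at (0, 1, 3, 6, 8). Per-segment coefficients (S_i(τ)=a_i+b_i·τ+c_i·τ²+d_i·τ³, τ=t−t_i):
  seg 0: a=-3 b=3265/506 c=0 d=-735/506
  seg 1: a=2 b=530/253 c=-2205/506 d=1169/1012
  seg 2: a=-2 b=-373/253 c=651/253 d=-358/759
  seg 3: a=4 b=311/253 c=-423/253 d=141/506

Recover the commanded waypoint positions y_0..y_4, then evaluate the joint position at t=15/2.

y_0 = S_0(0) = a_0 = -3
y_1 = S_1(0) = a_1 = 2
y_2 = S_2(0) = a_2 = -2
y_3 = S_3(0) = a_3 = 4
y_4 = S_3(2) = 2
t_q=15/2 is in segment 3 (τ=3/2); S_3(τ)=12235/4048

y_0=-3 y_1=2 y_2=-2 y_3=4 y_4=2
S(15/2) = 12235/4048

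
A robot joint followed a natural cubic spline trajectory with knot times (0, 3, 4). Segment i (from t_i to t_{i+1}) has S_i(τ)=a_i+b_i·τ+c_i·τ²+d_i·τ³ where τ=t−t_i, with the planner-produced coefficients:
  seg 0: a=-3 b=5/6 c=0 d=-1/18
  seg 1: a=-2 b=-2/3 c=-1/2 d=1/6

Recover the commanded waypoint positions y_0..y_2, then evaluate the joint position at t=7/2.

y_0=-3 y_1=-2 y_2=-3
S(7/2) = -39/16

y_0 = S_0(0) = a_0 = -3
y_1 = S_1(0) = a_1 = -2
y_2 = S_1(1) = -3
t_q=7/2 is in segment 1 (τ=1/2); S_1(τ)=-39/16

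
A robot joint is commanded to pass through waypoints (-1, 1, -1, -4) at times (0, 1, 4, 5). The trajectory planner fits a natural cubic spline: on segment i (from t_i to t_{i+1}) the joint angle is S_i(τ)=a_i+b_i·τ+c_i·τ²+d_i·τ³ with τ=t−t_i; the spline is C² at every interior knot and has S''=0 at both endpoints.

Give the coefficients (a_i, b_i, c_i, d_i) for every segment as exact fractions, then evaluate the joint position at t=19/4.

  seg 0: a=-1 b=373/165 c=0 d=-43/165
  seg 1: a=1 b=244/165 c=-43/55 d=1/45
  seg 2: a=-1 b=-431/165 c=-32/55 d=32/165
S(19/4) = -141/44

Δ: Δ0=2, Δ1=-2/3, Δ2=-3
row 1: diag=8, rhs=-16; c'=3/8, d'=-2
row 2: denom=8−3·3/8=55/8; d'=(-14−3·-2)/(55/8)=-64/55
back: M2=-64/55
back: M1=-2−3/8·-64/55=-86/55
M: M0=0, M1=-86/55, M2=-64/55, M3=0
seg 0: a=-1, c=M0/2=0, d=(M1−M0)/(6·1)=-43/165, b=Δ0−h0·(2M0+M1)/6=373/165
seg 1: a=1, c=M1/2=-43/55, d=(M2−M1)/(6·3)=1/45, b=Δ1−h1·(2M1+M2)/6=244/165
seg 2: a=-1, c=M2/2=-32/55, d=(M3−M2)/(6·1)=32/165, b=Δ2−h2·(2M2+M3)/6=-431/165
t_q=19/4 → seg 2, τ=3/4; S=-1+-431/165·τ+-32/55·τ²+32/165·τ³=-141/44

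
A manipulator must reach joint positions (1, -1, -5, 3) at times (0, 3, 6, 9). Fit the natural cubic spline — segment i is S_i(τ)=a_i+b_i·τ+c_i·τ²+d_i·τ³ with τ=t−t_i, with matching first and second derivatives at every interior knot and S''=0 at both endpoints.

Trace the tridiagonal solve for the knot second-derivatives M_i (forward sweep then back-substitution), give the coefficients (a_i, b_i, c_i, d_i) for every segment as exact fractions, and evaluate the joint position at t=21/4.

Δ: Δ0=-2/3, Δ1=-4/3, Δ2=8/3
row 1: diag=12, rhs=-4; c'=1/4, d'=-1/3
row 2: denom=12−3·1/4=45/4; d'=(24−3·-1/3)/(45/4)=20/9
back: M2=20/9
back: M1=-1/3−1/4·20/9=-8/9
M: M0=0, M1=-8/9, M2=20/9, M3=0
seg 0: a=1, c=M0/2=0, d=(M1−M0)/(6·3)=-4/81, b=Δ0−h0·(2M0+M1)/6=-2/9
seg 1: a=-1, c=M1/2=-4/9, d=(M2−M1)/(6·3)=14/81, b=Δ1−h1·(2M1+M2)/6=-14/9
seg 2: a=-5, c=M2/2=10/9, d=(M3−M2)/(6·3)=-10/81, b=Δ2−h2·(2M2+M3)/6=4/9
t_q=21/4 → seg 1, τ=9/4; S=-1+-14/9·τ+-4/9·τ²+14/81·τ³=-153/32

  seg 0: a=1 b=-2/9 c=0 d=-4/81
  seg 1: a=-1 b=-14/9 c=-4/9 d=14/81
  seg 2: a=-5 b=4/9 c=10/9 d=-10/81
S(21/4) = -153/32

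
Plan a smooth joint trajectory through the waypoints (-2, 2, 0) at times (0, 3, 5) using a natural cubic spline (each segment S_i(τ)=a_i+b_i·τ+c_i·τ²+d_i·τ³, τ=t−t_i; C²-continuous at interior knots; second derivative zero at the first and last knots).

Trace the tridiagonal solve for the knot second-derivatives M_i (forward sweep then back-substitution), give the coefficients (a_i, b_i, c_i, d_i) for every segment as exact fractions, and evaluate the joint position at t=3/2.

Δ: Δ0=4/3, Δ1=-1
row 1: diag=10, rhs=-14; c'=1/5, d'=-7/5
back: M1=-7/5
M: M0=0, M1=-7/5, M2=0
seg 0: a=-2, c=M0/2=0, d=(M1−M0)/(6·3)=-7/90, b=Δ0−h0·(2M0+M1)/6=61/30
seg 1: a=2, c=M1/2=-7/10, d=(M2−M1)/(6·2)=7/60, b=Δ1−h1·(2M1+M2)/6=-1/15
t_q=3/2 → seg 0, τ=3/2; S=-2+61/30·τ+0·τ²+-7/90·τ³=63/80

  seg 0: a=-2 b=61/30 c=0 d=-7/90
  seg 1: a=2 b=-1/15 c=-7/10 d=7/60
S(3/2) = 63/80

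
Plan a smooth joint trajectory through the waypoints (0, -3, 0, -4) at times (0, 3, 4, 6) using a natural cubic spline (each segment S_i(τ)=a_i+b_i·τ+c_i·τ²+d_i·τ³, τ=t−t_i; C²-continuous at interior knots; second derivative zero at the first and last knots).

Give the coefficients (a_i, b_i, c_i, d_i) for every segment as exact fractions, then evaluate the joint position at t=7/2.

Δ: Δ0=-1, Δ1=3, Δ2=-2
row 1: diag=8, rhs=24; c'=1/8, d'=3
row 2: denom=6−1·1/8=47/8; d'=(-30−1·3)/(47/8)=-264/47
back: M2=-264/47
back: M1=3−1/8·-264/47=174/47
M: M0=0, M1=174/47, M2=-264/47, M3=0
seg 0: a=0, c=M0/2=0, d=(M1−M0)/(6·3)=29/141, b=Δ0−h0·(2M0+M1)/6=-134/47
seg 1: a=-3, c=M1/2=87/47, d=(M2−M1)/(6·1)=-73/47, b=Δ1−h1·(2M1+M2)/6=127/47
seg 2: a=0, c=M2/2=-132/47, d=(M3−M2)/(6·2)=22/47, b=Δ2−h2·(2M2+M3)/6=82/47
t_q=7/2 → seg 1, τ=1/2; S=-3+127/47·τ+87/47·τ²+-73/47·τ³=-519/376

  seg 0: a=0 b=-134/47 c=0 d=29/141
  seg 1: a=-3 b=127/47 c=87/47 d=-73/47
  seg 2: a=0 b=82/47 c=-132/47 d=22/47
S(7/2) = -519/376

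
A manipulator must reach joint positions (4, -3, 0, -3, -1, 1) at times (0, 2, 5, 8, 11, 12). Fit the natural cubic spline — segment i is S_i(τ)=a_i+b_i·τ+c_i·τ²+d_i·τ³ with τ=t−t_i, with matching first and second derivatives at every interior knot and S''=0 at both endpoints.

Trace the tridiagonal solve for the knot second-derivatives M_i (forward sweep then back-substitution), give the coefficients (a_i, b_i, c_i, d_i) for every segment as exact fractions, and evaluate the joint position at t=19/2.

  seg 0: a=4 b=-27493/5958 c=0 d=830/2979
  seg 1: a=-3 b=-7573/5958 c=1660/993 d=-16349/53622
  seg 2: a=0 b=1570/2979 c=-6389/5958 d=10069/53622
  seg 3: a=-3 b=-4987/5958 c=1840/2979 d=-2081/53622
  seg 4: a=-1 b=5425/2979 c=533/1986 d=-533/5958
S(19/2) = -15871/5296

Δ: Δ0=-7/2, Δ1=1, Δ2=-1, Δ3=2/3, Δ4=2
row 1: diag=10, rhs=27; c'=3/10, d'=27/10
row 2: denom=12−3·3/10=111/10; d'=(-12−3·27/10)/(111/10)=-67/37
row 3: denom=12−3·10/37=414/37; d'=(10−3·-67/37)/(414/37)=571/414
row 4: denom=8−3·37/138=331/46; d'=(8−3·571/414)/(331/46)=533/993
back: M4=533/993
back: M3=571/414−37/138·533/993=3680/2979
back: M2=-67/37−10/37·3680/2979=-6389/2979
back: M1=27/10−3/10·-6389/2979=3320/993
M: M0=0, M1=3320/993, M2=-6389/2979, M3=3680/2979, M4=533/993, M5=0
seg 0: a=4, c=M0/2=0, d=(M1−M0)/(6·2)=830/2979, b=Δ0−h0·(2M0+M1)/6=-27493/5958
seg 1: a=-3, c=M1/2=1660/993, d=(M2−M1)/(6·3)=-16349/53622, b=Δ1−h1·(2M1+M2)/6=-7573/5958
seg 2: a=0, c=M2/2=-6389/5958, d=(M3−M2)/(6·3)=10069/53622, b=Δ2−h2·(2M2+M3)/6=1570/2979
seg 3: a=-3, c=M3/2=1840/2979, d=(M4−M3)/(6·3)=-2081/53622, b=Δ3−h3·(2M3+M4)/6=-4987/5958
seg 4: a=-1, c=M4/2=533/1986, d=(M5−M4)/(6·1)=-533/5958, b=Δ4−h4·(2M4+M5)/6=5425/2979
t_q=19/2 → seg 3, τ=3/2; S=-3+-4987/5958·τ+1840/2979·τ²+-2081/53622·τ³=-15871/5296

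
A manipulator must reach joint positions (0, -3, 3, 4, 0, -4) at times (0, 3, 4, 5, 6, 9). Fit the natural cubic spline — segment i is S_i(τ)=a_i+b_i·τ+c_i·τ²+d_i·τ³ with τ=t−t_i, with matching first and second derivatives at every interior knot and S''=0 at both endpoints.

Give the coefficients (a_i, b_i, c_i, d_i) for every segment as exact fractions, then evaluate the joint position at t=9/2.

  seg 0: a=0 b=-3670/897 c=0 d=2773/8073
  seg 1: a=-3 b=4649/897 c=2773/897 d=-680/299
  seg 2: a=3 b=4075/897 c=-3347/897 d=13/69
  seg 3: a=4 b=-704/299 c=-2840/897 d=1364/897
  seg 4: a=0 b=-3700/897 c=1252/897 d=-1252/8073
S(9/2) = 1361/312

Δ: Δ0=-1, Δ1=6, Δ2=1, Δ3=-4, Δ4=-4/3
row 1: diag=8, rhs=42; c'=1/8, d'=21/4
row 2: denom=4−1·1/8=31/8; d'=(-30−1·21/4)/(31/8)=-282/31
row 3: denom=4−1·8/31=116/31; d'=(-30−1·-282/31)/(116/31)=-162/29
row 4: denom=8−1·31/116=897/116; d'=(16−1·-162/29)/(897/116)=2504/897
back: M4=2504/897
back: M3=-162/29−31/116·2504/897=-5680/897
back: M2=-282/31−8/31·-5680/897=-6694/897
back: M1=21/4−1/8·-6694/897=5546/897
M: M0=0, M1=5546/897, M2=-6694/897, M3=-5680/897, M4=2504/897, M5=0
seg 0: a=0, c=M0/2=0, d=(M1−M0)/(6·3)=2773/8073, b=Δ0−h0·(2M0+M1)/6=-3670/897
seg 1: a=-3, c=M1/2=2773/897, d=(M2−M1)/(6·1)=-680/299, b=Δ1−h1·(2M1+M2)/6=4649/897
seg 2: a=3, c=M2/2=-3347/897, d=(M3−M2)/(6·1)=13/69, b=Δ2−h2·(2M2+M3)/6=4075/897
seg 3: a=4, c=M3/2=-2840/897, d=(M4−M3)/(6·1)=1364/897, b=Δ3−h3·(2M3+M4)/6=-704/299
seg 4: a=0, c=M4/2=1252/897, d=(M5−M4)/(6·3)=-1252/8073, b=Δ4−h4·(2M4+M5)/6=-3700/897
t_q=9/2 → seg 2, τ=1/2; S=3+4075/897·τ+-3347/897·τ²+13/69·τ³=1361/312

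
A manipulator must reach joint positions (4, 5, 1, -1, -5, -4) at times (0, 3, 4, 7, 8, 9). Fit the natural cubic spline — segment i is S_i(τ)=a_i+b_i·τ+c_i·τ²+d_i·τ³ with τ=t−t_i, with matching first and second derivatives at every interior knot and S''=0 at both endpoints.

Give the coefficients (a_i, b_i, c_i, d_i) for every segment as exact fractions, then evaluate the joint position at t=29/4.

  seg 0: a=4 b=1262/555 c=0 d=-359/1665
  seg 1: a=5 b=-1969/555 c=-359/185 d=826/555
  seg 2: a=1 b=-329/111 c=467/185 d=-976/1665
  seg 3: a=-1 b=-2023/555 c=-509/185 d=266/111
  seg 4: a=-5 b=-1087/555 c=821/185 d=-821/555
S(29/4) = -12111/5920

Δ: Δ0=1/3, Δ1=-4, Δ2=-2/3, Δ3=-4, Δ4=1
row 1: diag=8, rhs=-26; c'=1/8, d'=-13/4
row 2: denom=8−1·1/8=63/8; d'=(20−1·-13/4)/(63/8)=62/21
row 3: denom=8−3·8/21=48/7; d'=(-20−3·62/21)/(48/7)=-101/24
row 4: denom=4−1·7/48=185/48; d'=(30−1·-101/24)/(185/48)=1642/185
back: M4=1642/185
back: M3=-101/24−7/48·1642/185=-1018/185
back: M2=62/21−8/21·-1018/185=934/185
back: M1=-13/4−1/8·934/185=-718/185
M: M0=0, M1=-718/185, M2=934/185, M3=-1018/185, M4=1642/185, M5=0
seg 0: a=4, c=M0/2=0, d=(M1−M0)/(6·3)=-359/1665, b=Δ0−h0·(2M0+M1)/6=1262/555
seg 1: a=5, c=M1/2=-359/185, d=(M2−M1)/(6·1)=826/555, b=Δ1−h1·(2M1+M2)/6=-1969/555
seg 2: a=1, c=M2/2=467/185, d=(M3−M2)/(6·3)=-976/1665, b=Δ2−h2·(2M2+M3)/6=-329/111
seg 3: a=-1, c=M3/2=-509/185, d=(M4−M3)/(6·1)=266/111, b=Δ3−h3·(2M3+M4)/6=-2023/555
seg 4: a=-5, c=M4/2=821/185, d=(M5−M4)/(6·1)=-821/555, b=Δ4−h4·(2M4+M5)/6=-1087/555
t_q=29/4 → seg 3, τ=1/4; S=-1+-2023/555·τ+-509/185·τ²+266/111·τ³=-12111/5920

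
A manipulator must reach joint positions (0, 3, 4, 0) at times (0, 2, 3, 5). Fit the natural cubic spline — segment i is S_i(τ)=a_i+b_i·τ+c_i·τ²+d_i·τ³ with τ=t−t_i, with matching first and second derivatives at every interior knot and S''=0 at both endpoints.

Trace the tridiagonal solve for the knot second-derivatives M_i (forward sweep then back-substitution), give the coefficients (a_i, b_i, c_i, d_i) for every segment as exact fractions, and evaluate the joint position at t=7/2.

  seg 0: a=0 b=3/2 c=0 d=0
  seg 1: a=3 b=3/2 c=0 d=-1/2
  seg 2: a=4 b=0 c=-3/2 d=1/4
S(7/2) = 117/32

Δ: Δ0=3/2, Δ1=1, Δ2=-2
row 1: diag=6, rhs=-3; c'=1/6, d'=-1/2
row 2: denom=6−1·1/6=35/6; d'=(-18−1·-1/2)/(35/6)=-3
back: M2=-3
back: M1=-1/2−1/6·-3=0
M: M0=0, M1=0, M2=-3, M3=0
seg 0: a=0, c=M0/2=0, d=(M1−M0)/(6·2)=0, b=Δ0−h0·(2M0+M1)/6=3/2
seg 1: a=3, c=M1/2=0, d=(M2−M1)/(6·1)=-1/2, b=Δ1−h1·(2M1+M2)/6=3/2
seg 2: a=4, c=M2/2=-3/2, d=(M3−M2)/(6·2)=1/4, b=Δ2−h2·(2M2+M3)/6=0
t_q=7/2 → seg 2, τ=1/2; S=4+0·τ+-3/2·τ²+1/4·τ³=117/32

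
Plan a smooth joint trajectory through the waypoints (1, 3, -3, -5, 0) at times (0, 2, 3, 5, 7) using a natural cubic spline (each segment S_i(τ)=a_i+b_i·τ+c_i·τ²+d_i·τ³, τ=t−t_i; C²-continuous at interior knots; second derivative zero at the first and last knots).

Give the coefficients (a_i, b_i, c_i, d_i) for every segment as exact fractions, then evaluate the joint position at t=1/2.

Δ: Δ0=1, Δ1=-6, Δ2=-1, Δ3=5/2
row 1: diag=6, rhs=-42; c'=1/6, d'=-7
row 2: denom=6−1·1/6=35/6; d'=(30−1·-7)/(35/6)=222/35
row 3: denom=8−2·12/35=256/35; d'=(21−2·222/35)/(256/35)=291/256
back: M3=291/256
back: M2=222/35−12/35·291/256=381/64
back: M1=-7−1/6·381/64=-1023/128
M: M0=0, M1=-1023/128, M2=381/64, M3=291/256, M4=0
seg 0: a=1, c=M0/2=0, d=(M1−M0)/(6·2)=-341/512, b=Δ0−h0·(2M0+M1)/6=469/128
seg 1: a=3, c=M1/2=-1023/256, d=(M2−M1)/(6·1)=595/256, b=Δ1−h1·(2M1+M2)/6=-277/64
seg 2: a=-3, c=M2/2=381/128, d=(M3−M2)/(6·2)=-411/1024, b=Δ2−h2·(2M2+M3)/6=-1369/256
seg 3: a=-5, c=M3/2=291/512, d=(M4−M3)/(6·2)=-97/1024, b=Δ3−h3·(2M3+M4)/6=223/128
t_q=1/2 → seg 0, τ=1/2; S=1+469/128·τ+0·τ²+-341/512·τ³=11259/4096

  seg 0: a=1 b=469/128 c=0 d=-341/512
  seg 1: a=3 b=-277/64 c=-1023/256 d=595/256
  seg 2: a=-3 b=-1369/256 c=381/128 d=-411/1024
  seg 3: a=-5 b=223/128 c=291/512 d=-97/1024
S(1/2) = 11259/4096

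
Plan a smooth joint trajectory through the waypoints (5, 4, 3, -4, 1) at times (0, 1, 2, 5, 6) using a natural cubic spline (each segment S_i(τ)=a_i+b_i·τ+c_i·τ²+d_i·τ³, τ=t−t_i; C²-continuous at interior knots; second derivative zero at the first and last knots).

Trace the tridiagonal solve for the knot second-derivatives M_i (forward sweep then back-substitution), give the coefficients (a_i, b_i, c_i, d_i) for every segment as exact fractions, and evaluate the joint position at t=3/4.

Δ: Δ0=-1, Δ1=-1, Δ2=-7/3, Δ3=5
row 1: diag=4, rhs=0; c'=1/4, d'=0
row 2: denom=8−1·1/4=31/4; d'=(-8−1·0)/(31/4)=-32/31
row 3: denom=8−3·12/31=212/31; d'=(44−3·-32/31)/(212/31)=365/53
back: M3=365/53
back: M2=-32/31−12/31·365/53=-196/53
back: M1=0−1/4·-196/53=49/53
M: M0=0, M1=49/53, M2=-196/53, M3=365/53, M4=0
seg 0: a=5, c=M0/2=0, d=(M1−M0)/(6·1)=49/318, b=Δ0−h0·(2M0+M1)/6=-367/318
seg 1: a=4, c=M1/2=49/106, d=(M2−M1)/(6·1)=-245/318, b=Δ1−h1·(2M1+M2)/6=-110/159
seg 2: a=3, c=M2/2=-98/53, d=(M3−M2)/(6·3)=187/318, b=Δ2−h2·(2M2+M3)/6=-661/318
seg 3: a=-4, c=M3/2=365/106, d=(M4−M3)/(6·1)=-365/318, b=Δ3−h3·(2M3+M4)/6=430/159
t_q=3/4 → seg 0, τ=3/4; S=5+-367/318·τ+0·τ²+49/318·τ³=28489/6784

  seg 0: a=5 b=-367/318 c=0 d=49/318
  seg 1: a=4 b=-110/159 c=49/106 d=-245/318
  seg 2: a=3 b=-661/318 c=-98/53 d=187/318
  seg 3: a=-4 b=430/159 c=365/106 d=-365/318
S(3/4) = 28489/6784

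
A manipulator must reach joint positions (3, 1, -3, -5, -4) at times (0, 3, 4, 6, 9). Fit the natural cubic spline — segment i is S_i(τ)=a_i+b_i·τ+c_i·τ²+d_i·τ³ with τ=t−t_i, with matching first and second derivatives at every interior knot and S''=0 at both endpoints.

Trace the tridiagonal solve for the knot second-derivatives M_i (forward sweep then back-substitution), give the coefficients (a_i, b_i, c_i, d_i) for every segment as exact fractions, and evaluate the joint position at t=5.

Δ: Δ0=-2/3, Δ1=-4, Δ2=-1, Δ3=1/3
row 1: diag=8, rhs=-20; c'=1/8, d'=-5/2
row 2: denom=6−1·1/8=47/8; d'=(18−1·-5/2)/(47/8)=164/47
row 3: denom=10−2·16/47=438/47; d'=(8−2·164/47)/(438/47)=8/73
back: M3=8/73
back: M2=164/47−16/47·8/73=252/73
back: M1=-5/2−1/8·252/73=-214/73
M: M0=0, M1=-214/73, M2=252/73, M3=8/73, M4=0
seg 0: a=3, c=M0/2=0, d=(M1−M0)/(6·3)=-107/657, b=Δ0−h0·(2M0+M1)/6=175/219
seg 1: a=1, c=M1/2=-107/73, d=(M2−M1)/(6·1)=233/219, b=Δ1−h1·(2M1+M2)/6=-788/219
seg 2: a=-3, c=M2/2=126/73, d=(M3−M2)/(6·2)=-61/219, b=Δ2−h2·(2M2+M3)/6=-731/219
seg 3: a=-5, c=M3/2=4/73, d=(M4−M3)/(6·3)=-4/657, b=Δ3−h3·(2M3+M4)/6=49/219
t_q=5 → seg 2, τ=1; S=-3+-731/219·τ+126/73·τ²+-61/219·τ³=-357/73

  seg 0: a=3 b=175/219 c=0 d=-107/657
  seg 1: a=1 b=-788/219 c=-107/73 d=233/219
  seg 2: a=-3 b=-731/219 c=126/73 d=-61/219
  seg 3: a=-5 b=49/219 c=4/73 d=-4/657
S(5) = -357/73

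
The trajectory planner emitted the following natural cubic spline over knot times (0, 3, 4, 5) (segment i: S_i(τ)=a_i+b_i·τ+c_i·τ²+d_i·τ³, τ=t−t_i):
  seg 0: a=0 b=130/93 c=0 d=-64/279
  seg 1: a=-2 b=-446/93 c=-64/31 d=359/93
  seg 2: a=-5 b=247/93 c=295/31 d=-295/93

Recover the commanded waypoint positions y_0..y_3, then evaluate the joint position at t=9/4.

y_0 = S_0(0) = a_0 = 0
y_1 = S_1(0) = a_1 = -2
y_2 = S_2(0) = a_2 = -5
y_3 = S_2(1) = 4
t_q=9/4 is in segment 0 (τ=9/4); S_0(τ)=33/62

y_0=0 y_1=-2 y_2=-5 y_3=4
S(9/4) = 33/62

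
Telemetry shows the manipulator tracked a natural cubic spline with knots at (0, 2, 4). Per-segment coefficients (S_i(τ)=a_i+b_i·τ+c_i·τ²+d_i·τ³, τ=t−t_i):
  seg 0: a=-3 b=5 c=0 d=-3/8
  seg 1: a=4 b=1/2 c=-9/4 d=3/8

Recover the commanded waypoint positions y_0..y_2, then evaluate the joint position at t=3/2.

y_0 = S_0(0) = a_0 = -3
y_1 = S_1(0) = a_1 = 4
y_2 = S_1(2) = -1
t_q=3/2 is in segment 0 (τ=3/2); S_0(τ)=207/64

y_0=-3 y_1=4 y_2=-1
S(3/2) = 207/64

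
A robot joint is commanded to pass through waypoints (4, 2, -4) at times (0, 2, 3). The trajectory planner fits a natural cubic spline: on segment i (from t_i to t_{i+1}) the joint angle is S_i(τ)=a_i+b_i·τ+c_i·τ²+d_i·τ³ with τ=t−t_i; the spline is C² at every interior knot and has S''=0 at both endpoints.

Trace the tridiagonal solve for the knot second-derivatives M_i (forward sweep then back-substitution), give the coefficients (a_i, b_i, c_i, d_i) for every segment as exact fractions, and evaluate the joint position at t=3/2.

  seg 0: a=4 b=2/3 c=0 d=-5/12
  seg 1: a=2 b=-13/3 c=-5/2 d=5/6
S(3/2) = 115/32

Δ: Δ0=-1, Δ1=-6
row 1: diag=6, rhs=-30; c'=1/6, d'=-5
back: M1=-5
M: M0=0, M1=-5, M2=0
seg 0: a=4, c=M0/2=0, d=(M1−M0)/(6·2)=-5/12, b=Δ0−h0·(2M0+M1)/6=2/3
seg 1: a=2, c=M1/2=-5/2, d=(M2−M1)/(6·1)=5/6, b=Δ1−h1·(2M1+M2)/6=-13/3
t_q=3/2 → seg 0, τ=3/2; S=4+2/3·τ+0·τ²+-5/12·τ³=115/32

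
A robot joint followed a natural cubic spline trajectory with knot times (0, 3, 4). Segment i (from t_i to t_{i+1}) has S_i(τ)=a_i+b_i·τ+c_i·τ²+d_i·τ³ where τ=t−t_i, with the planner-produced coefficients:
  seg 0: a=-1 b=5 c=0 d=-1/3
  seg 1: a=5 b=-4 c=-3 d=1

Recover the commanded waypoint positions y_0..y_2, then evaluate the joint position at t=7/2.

y_0 = S_0(0) = a_0 = -1
y_1 = S_1(0) = a_1 = 5
y_2 = S_1(1) = -1
t_q=7/2 is in segment 1 (τ=1/2); S_1(τ)=19/8

y_0=-1 y_1=5 y_2=-1
S(7/2) = 19/8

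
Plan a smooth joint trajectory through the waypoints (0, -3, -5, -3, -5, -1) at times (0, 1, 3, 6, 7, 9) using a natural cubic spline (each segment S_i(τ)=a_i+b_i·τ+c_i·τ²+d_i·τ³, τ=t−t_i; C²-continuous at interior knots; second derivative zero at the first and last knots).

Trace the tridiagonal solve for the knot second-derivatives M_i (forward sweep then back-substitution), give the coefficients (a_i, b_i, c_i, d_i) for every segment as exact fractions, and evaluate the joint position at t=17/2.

Δ: Δ0=-3, Δ1=-1, Δ2=2/3, Δ3=-2, Δ4=2
row 1: diag=6, rhs=12; c'=1/3, d'=2
row 2: denom=10−2·1/3=28/3; d'=(10−2·2)/(28/3)=9/14
row 3: denom=8−3·9/28=197/28; d'=(-16−3·9/14)/(197/28)=-502/197
row 4: denom=6−1·28/197=1154/197; d'=(24−1·-502/197)/(1154/197)=2615/577
back: M4=2615/577
back: M3=-502/197−28/197·2615/577=-1842/577
back: M2=9/14−9/28·-1842/577=963/577
back: M1=2−1/3·963/577=833/577
M: M0=0, M1=833/577, M2=963/577, M3=-1842/577, M4=2615/577, M5=0
seg 0: a=0, c=M0/2=0, d=(M1−M0)/(6·1)=833/3462, b=Δ0−h0·(2M0+M1)/6=-11219/3462
seg 1: a=-3, c=M1/2=833/1154, d=(M2−M1)/(6·2)=65/3462, b=Δ1−h1·(2M1+M2)/6=-4360/1731
seg 2: a=-5, c=M2/2=963/1154, d=(M3−M2)/(6·3)=-935/3462, b=Δ2−h2·(2M2+M3)/6=1028/1731
seg 3: a=-3, c=M3/2=-921/577, d=(M4−M3)/(6·1)=4457/3462, b=Δ3−h3·(2M3+M4)/6=-5855/3462
seg 4: a=-5, c=M4/2=2615/1154, d=(M5−M4)/(6·2)=-2615/6924, b=Δ4−h4·(2M4+M5)/6=-1768/1731
t_q=17/2 → seg 4, τ=3/2; S=-5+-1768/1731·τ+2615/1154·τ²+-2615/6924·τ³=-50003/18464

  seg 0: a=0 b=-11219/3462 c=0 d=833/3462
  seg 1: a=-3 b=-4360/1731 c=833/1154 d=65/3462
  seg 2: a=-5 b=1028/1731 c=963/1154 d=-935/3462
  seg 3: a=-3 b=-5855/3462 c=-921/577 d=4457/3462
  seg 4: a=-5 b=-1768/1731 c=2615/1154 d=-2615/6924
S(17/2) = -50003/18464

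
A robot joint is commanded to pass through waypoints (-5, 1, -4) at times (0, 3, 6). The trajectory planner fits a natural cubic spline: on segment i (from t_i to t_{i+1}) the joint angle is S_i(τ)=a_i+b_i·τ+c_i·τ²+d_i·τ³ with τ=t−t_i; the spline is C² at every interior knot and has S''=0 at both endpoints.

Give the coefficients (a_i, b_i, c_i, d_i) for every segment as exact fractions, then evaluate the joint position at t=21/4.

Δ: Δ0=2, Δ1=-5/3
row 1: diag=12, rhs=-22; c'=1/4, d'=-11/6
back: M1=-11/6
M: M0=0, M1=-11/6, M2=0
seg 0: a=-5, c=M0/2=0, d=(M1−M0)/(6·3)=-11/108, b=Δ0−h0·(2M0+M1)/6=35/12
seg 1: a=1, c=M1/2=-11/12, d=(M2−M1)/(6·3)=11/108, b=Δ1−h1·(2M1+M2)/6=1/6
t_q=21/4 → seg 1, τ=9/4; S=1+1/6·τ+-11/12·τ²+11/108·τ³=-539/256

  seg 0: a=-5 b=35/12 c=0 d=-11/108
  seg 1: a=1 b=1/6 c=-11/12 d=11/108
S(21/4) = -539/256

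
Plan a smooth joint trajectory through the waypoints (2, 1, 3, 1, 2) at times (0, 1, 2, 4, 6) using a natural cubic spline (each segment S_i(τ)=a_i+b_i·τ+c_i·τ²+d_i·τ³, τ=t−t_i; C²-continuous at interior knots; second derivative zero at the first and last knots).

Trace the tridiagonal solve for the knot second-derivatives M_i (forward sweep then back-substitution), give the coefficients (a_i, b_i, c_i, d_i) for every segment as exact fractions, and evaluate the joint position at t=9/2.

  seg 0: a=2 b=-109/56 c=0 d=53/56
  seg 1: a=1 b=25/28 c=159/56 d=-97/56
  seg 2: a=3 b=11/8 c=-33/14 d=131/224
  seg 3: a=1 b=-29/28 c=129/112 d=-43/224
S(9/2) = 191/256

Δ: Δ0=-1, Δ1=2, Δ2=-1, Δ3=1/2
row 1: diag=4, rhs=18; c'=1/4, d'=9/2
row 2: denom=6−1·1/4=23/4; d'=(-18−1·9/2)/(23/4)=-90/23
row 3: denom=8−2·8/23=168/23; d'=(9−2·-90/23)/(168/23)=129/56
back: M3=129/56
back: M2=-90/23−8/23·129/56=-33/7
back: M1=9/2−1/4·-33/7=159/28
M: M0=0, M1=159/28, M2=-33/7, M3=129/56, M4=0
seg 0: a=2, c=M0/2=0, d=(M1−M0)/(6·1)=53/56, b=Δ0−h0·(2M0+M1)/6=-109/56
seg 1: a=1, c=M1/2=159/56, d=(M2−M1)/(6·1)=-97/56, b=Δ1−h1·(2M1+M2)/6=25/28
seg 2: a=3, c=M2/2=-33/14, d=(M3−M2)/(6·2)=131/224, b=Δ2−h2·(2M2+M3)/6=11/8
seg 3: a=1, c=M3/2=129/112, d=(M4−M3)/(6·2)=-43/224, b=Δ3−h3·(2M3+M4)/6=-29/28
t_q=9/2 → seg 3, τ=1/2; S=1+-29/28·τ+129/112·τ²+-43/224·τ³=191/256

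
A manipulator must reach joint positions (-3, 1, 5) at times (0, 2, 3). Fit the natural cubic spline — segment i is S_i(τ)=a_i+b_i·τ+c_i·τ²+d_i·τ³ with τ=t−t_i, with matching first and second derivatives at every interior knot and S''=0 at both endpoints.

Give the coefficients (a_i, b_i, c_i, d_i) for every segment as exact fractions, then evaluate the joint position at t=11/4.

  seg 0: a=-3 b=4/3 c=0 d=1/6
  seg 1: a=1 b=10/3 c=1 d=-1/3
S(11/4) = 251/64

Δ: Δ0=2, Δ1=4
row 1: diag=6, rhs=12; c'=1/6, d'=2
back: M1=2
M: M0=0, M1=2, M2=0
seg 0: a=-3, c=M0/2=0, d=(M1−M0)/(6·2)=1/6, b=Δ0−h0·(2M0+M1)/6=4/3
seg 1: a=1, c=M1/2=1, d=(M2−M1)/(6·1)=-1/3, b=Δ1−h1·(2M1+M2)/6=10/3
t_q=11/4 → seg 1, τ=3/4; S=1+10/3·τ+1·τ²+-1/3·τ³=251/64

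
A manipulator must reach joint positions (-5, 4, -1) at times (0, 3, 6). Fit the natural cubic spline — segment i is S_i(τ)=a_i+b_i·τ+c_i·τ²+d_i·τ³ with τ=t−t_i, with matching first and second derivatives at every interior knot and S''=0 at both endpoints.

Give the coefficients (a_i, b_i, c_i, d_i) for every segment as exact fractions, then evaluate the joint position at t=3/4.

Δ: Δ0=3, Δ1=-5/3
row 1: diag=12, rhs=-28; c'=1/4, d'=-7/3
back: M1=-7/3
M: M0=0, M1=-7/3, M2=0
seg 0: a=-5, c=M0/2=0, d=(M1−M0)/(6·3)=-7/54, b=Δ0−h0·(2M0+M1)/6=25/6
seg 1: a=4, c=M1/2=-7/6, d=(M2−M1)/(6·3)=7/54, b=Δ1−h1·(2M1+M2)/6=2/3
t_q=3/4 → seg 0, τ=3/4; S=-5+25/6·τ+0·τ²+-7/54·τ³=-247/128

  seg 0: a=-5 b=25/6 c=0 d=-7/54
  seg 1: a=4 b=2/3 c=-7/6 d=7/54
S(3/4) = -247/128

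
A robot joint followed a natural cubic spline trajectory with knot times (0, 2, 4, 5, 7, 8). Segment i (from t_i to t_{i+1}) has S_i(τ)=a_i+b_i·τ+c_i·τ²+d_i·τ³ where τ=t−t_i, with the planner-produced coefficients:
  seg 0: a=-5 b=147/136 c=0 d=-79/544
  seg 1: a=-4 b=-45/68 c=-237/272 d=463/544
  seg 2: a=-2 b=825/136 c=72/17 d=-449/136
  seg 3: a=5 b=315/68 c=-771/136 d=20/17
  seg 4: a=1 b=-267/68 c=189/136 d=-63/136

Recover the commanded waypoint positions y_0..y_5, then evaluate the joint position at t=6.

y_0 = S_0(0) = a_0 = -5
y_1 = S_1(0) = a_1 = -4
y_2 = S_2(0) = a_2 = -2
y_3 = S_3(0) = a_3 = 5
y_4 = S_4(0) = a_4 = 1
y_5 = S_4(1) = -2
t_q=6 is in segment 3 (τ=1); S_3(τ)=699/136

y_0=-5 y_1=-4 y_2=-2 y_3=5 y_4=1 y_5=-2
S(6) = 699/136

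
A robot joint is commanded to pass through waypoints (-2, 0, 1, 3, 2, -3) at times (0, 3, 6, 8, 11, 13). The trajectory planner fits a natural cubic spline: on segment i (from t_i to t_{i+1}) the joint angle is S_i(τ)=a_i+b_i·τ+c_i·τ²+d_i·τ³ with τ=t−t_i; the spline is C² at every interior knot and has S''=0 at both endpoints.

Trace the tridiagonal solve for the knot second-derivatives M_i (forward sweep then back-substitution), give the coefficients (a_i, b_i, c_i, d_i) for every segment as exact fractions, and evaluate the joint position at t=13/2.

Δ: Δ0=2/3, Δ1=1/3, Δ2=1, Δ3=-1/3, Δ4=-5/2
row 1: diag=12, rhs=-2; c'=1/4, d'=-1/6
row 2: denom=10−3·1/4=37/4; d'=(4−3·-1/6)/(37/4)=18/37
row 3: denom=10−2·8/37=354/37; d'=(-8−2·18/37)/(354/37)=-166/177
row 4: denom=10−3·37/118=1069/118; d'=(-13−3·-166/177)/(1069/118)=-1202/1069
back: M4=-1202/1069
back: M3=-166/177−37/118·-1202/1069=-1877/3207
back: M2=18/37−8/37·-1877/3207=1966/3207
back: M1=-1/6−1/4·1966/3207=-342/1069
M: M0=0, M1=-342/1069, M2=1966/3207, M3=-1877/3207, M4=-1202/1069, M5=0
seg 0: a=-2, c=M0/2=0, d=(M1−M0)/(6·3)=-19/1069, b=Δ0−h0·(2M0+M1)/6=2651/3207
seg 1: a=0, c=M1/2=-171/1069, d=(M2−M1)/(6·3)=1496/28863, b=Δ1−h1·(2M1+M2)/6=1112/3207
seg 2: a=1, c=M2/2=983/3207, d=(M3−M2)/(6·2)=-427/4276, b=Δ2−h2·(2M2+M3)/6=2522/3207
seg 3: a=3, c=M3/2=-1877/6414, d=(M4−M3)/(6·3)=-1729/57726, b=Δ3−h3·(2M3+M4)/6=2611/3207
seg 4: a=2, c=M4/2=-601/1069, d=(M5−M4)/(6·2)=601/6414, b=Δ4−h4·(2M4+M5)/6=-11227/6414
t_q=13/2 → seg 2, τ=1/2; S=1+2522/3207·τ+983/3207·τ²+-427/4276·τ³=49853/34208

  seg 0: a=-2 b=2651/3207 c=0 d=-19/1069
  seg 1: a=0 b=1112/3207 c=-171/1069 d=1496/28863
  seg 2: a=1 b=2522/3207 c=983/3207 d=-427/4276
  seg 3: a=3 b=2611/3207 c=-1877/6414 d=-1729/57726
  seg 4: a=2 b=-11227/6414 c=-601/1069 d=601/6414
S(13/2) = 49853/34208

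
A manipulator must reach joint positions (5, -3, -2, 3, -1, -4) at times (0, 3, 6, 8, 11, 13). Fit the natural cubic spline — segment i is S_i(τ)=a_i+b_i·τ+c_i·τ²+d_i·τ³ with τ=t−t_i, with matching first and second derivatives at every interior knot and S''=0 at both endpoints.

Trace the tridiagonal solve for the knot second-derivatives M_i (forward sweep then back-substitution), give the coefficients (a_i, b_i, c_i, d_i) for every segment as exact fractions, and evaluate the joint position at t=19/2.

Δ: Δ0=-8/3, Δ1=1/3, Δ2=5/2, Δ3=-4/3, Δ4=-3/2
row 1: diag=12, rhs=18; c'=1/4, d'=3/2
row 2: denom=10−3·1/4=37/4; d'=(13−3·3/2)/(37/4)=34/37
row 3: denom=10−2·8/37=354/37; d'=(-23−2·34/37)/(354/37)=-919/354
row 4: denom=10−3·37/118=1069/118; d'=(-1−3·-919/354)/(1069/118)=801/1069
back: M4=801/1069
back: M3=-919/354−37/118·801/1069=-9079/3207
back: M2=34/37−8/37·-9079/3207=4910/3207
back: M1=3/2−1/4·4910/3207=3583/3207
M: M0=0, M1=3583/3207, M2=4910/3207, M3=-9079/3207, M4=801/1069, M5=0
seg 0: a=5, c=M0/2=0, d=(M1−M0)/(6·3)=3583/57726, b=Δ0−h0·(2M0+M1)/6=-20687/6414
seg 1: a=-3, c=M1/2=3583/6414, d=(M2−M1)/(6·3)=1327/57726, b=Δ1−h1·(2M1+M2)/6=-4969/3207
seg 2: a=-2, c=M2/2=2455/3207, d=(M3−M2)/(6·2)=-4663/12828, b=Δ2−h2·(2M2+M3)/6=15541/6414
seg 3: a=3, c=M3/2=-9079/6414, d=(M4−M3)/(6·3)=5741/28863, b=Δ3−h3·(2M3+M4)/6=2401/2138
seg 4: a=-1, c=M4/2=801/2138, d=(M5−M4)/(6·2)=-267/4276, b=Δ4−h4·(2M4+M5)/6=-4275/2138
t_q=19/2 → seg 3, τ=3/2; S=3+2401/2138·τ+-9079/6414·τ²+5741/28863·τ³=9283/4276

  seg 0: a=5 b=-20687/6414 c=0 d=3583/57726
  seg 1: a=-3 b=-4969/3207 c=3583/6414 d=1327/57726
  seg 2: a=-2 b=15541/6414 c=2455/3207 d=-4663/12828
  seg 3: a=3 b=2401/2138 c=-9079/6414 d=5741/28863
  seg 4: a=-1 b=-4275/2138 c=801/2138 d=-267/4276
S(19/2) = 9283/4276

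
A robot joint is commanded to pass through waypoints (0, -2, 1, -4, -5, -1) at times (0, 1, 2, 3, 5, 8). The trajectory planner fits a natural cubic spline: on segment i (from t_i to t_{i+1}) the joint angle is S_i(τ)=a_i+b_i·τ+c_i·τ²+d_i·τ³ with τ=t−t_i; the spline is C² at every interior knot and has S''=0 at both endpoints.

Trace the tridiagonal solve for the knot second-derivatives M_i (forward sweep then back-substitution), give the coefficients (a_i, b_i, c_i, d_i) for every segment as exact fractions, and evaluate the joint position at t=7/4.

  seg 0: a=0 b=-4739/1200 c=0 d=2339/1200
  seg 1: a=-2 b=1139/600 c=2339/400 d=-1139/240
  seg 2: a=1 b=-773/1200 c=-839/100 d=4841/1200
  seg 3: a=-4 b=-3193/600 c=297/80 d=-781/1200
  seg 4: a=-5 b=1031/600 c=-77/400 d=77/3600
S(7/4) = 18197/25600

Δ: Δ0=-2, Δ1=3, Δ2=-5, Δ3=-1/2, Δ4=4/3
row 1: diag=4, rhs=30; c'=1/4, d'=15/2
row 2: denom=4−1·1/4=15/4; d'=(-48−1·15/2)/(15/4)=-74/5
row 3: denom=6−1·4/15=86/15; d'=(27−1·-74/5)/(86/15)=627/86
row 4: denom=10−2·15/43=400/43; d'=(11−2·627/86)/(400/43)=-77/200
back: M4=-77/200
back: M3=627/86−15/43·-77/200=297/40
back: M2=-74/5−4/15·297/40=-839/50
back: M1=15/2−1/4·-839/50=2339/200
M: M0=0, M1=2339/200, M2=-839/50, M3=297/40, M4=-77/200, M5=0
seg 0: a=0, c=M0/2=0, d=(M1−M0)/(6·1)=2339/1200, b=Δ0−h0·(2M0+M1)/6=-4739/1200
seg 1: a=-2, c=M1/2=2339/400, d=(M2−M1)/(6·1)=-1139/240, b=Δ1−h1·(2M1+M2)/6=1139/600
seg 2: a=1, c=M2/2=-839/100, d=(M3−M2)/(6·1)=4841/1200, b=Δ2−h2·(2M2+M3)/6=-773/1200
seg 3: a=-4, c=M3/2=297/80, d=(M4−M3)/(6·2)=-781/1200, b=Δ3−h3·(2M3+M4)/6=-3193/600
seg 4: a=-5, c=M4/2=-77/400, d=(M5−M4)/(6·3)=77/3600, b=Δ4−h4·(2M4+M5)/6=1031/600
t_q=7/4 → seg 1, τ=3/4; S=-2+1139/600·τ+2339/400·τ²+-1139/240·τ³=18197/25600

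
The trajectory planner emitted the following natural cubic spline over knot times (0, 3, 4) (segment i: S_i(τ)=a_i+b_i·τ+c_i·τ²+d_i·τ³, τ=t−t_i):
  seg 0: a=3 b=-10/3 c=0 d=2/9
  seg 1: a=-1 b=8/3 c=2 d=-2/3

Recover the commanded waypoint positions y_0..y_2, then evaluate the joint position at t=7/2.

y_0 = S_0(0) = a_0 = 3
y_1 = S_1(0) = a_1 = -1
y_2 = S_1(1) = 3
t_q=7/2 is in segment 1 (τ=1/2); S_1(τ)=3/4

y_0=3 y_1=-1 y_2=3
S(7/2) = 3/4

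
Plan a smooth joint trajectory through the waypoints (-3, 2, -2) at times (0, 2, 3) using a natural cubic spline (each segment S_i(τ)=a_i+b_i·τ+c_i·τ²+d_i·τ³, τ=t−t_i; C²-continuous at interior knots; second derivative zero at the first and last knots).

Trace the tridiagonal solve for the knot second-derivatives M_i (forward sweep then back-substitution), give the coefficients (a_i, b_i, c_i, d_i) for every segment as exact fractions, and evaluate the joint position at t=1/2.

  seg 0: a=-3 b=14/3 c=0 d=-13/24
  seg 1: a=2 b=-11/6 c=-13/4 d=13/12
S(1/2) = -47/64

Δ: Δ0=5/2, Δ1=-4
row 1: diag=6, rhs=-39; c'=1/6, d'=-13/2
back: M1=-13/2
M: M0=0, M1=-13/2, M2=0
seg 0: a=-3, c=M0/2=0, d=(M1−M0)/(6·2)=-13/24, b=Δ0−h0·(2M0+M1)/6=14/3
seg 1: a=2, c=M1/2=-13/4, d=(M2−M1)/(6·1)=13/12, b=Δ1−h1·(2M1+M2)/6=-11/6
t_q=1/2 → seg 0, τ=1/2; S=-3+14/3·τ+0·τ²+-13/24·τ³=-47/64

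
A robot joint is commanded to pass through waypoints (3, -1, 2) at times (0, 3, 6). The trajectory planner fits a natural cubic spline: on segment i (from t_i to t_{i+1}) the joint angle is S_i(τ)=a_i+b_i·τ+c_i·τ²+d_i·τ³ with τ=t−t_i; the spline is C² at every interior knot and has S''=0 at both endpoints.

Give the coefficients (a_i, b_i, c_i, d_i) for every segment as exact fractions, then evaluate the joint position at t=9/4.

Δ: Δ0=-4/3, Δ1=1
row 1: diag=12, rhs=14; c'=1/4, d'=7/6
back: M1=7/6
M: M0=0, M1=7/6, M2=0
seg 0: a=3, c=M0/2=0, d=(M1−M0)/(6·3)=7/108, b=Δ0−h0·(2M0+M1)/6=-23/12
seg 1: a=-1, c=M1/2=7/12, d=(M2−M1)/(6·3)=-7/108, b=Δ1−h1·(2M1+M2)/6=-1/6
t_q=9/4 → seg 0, τ=9/4; S=3+-23/12·τ+0·τ²+7/108·τ³=-147/256

  seg 0: a=3 b=-23/12 c=0 d=7/108
  seg 1: a=-1 b=-1/6 c=7/12 d=-7/108
S(9/4) = -147/256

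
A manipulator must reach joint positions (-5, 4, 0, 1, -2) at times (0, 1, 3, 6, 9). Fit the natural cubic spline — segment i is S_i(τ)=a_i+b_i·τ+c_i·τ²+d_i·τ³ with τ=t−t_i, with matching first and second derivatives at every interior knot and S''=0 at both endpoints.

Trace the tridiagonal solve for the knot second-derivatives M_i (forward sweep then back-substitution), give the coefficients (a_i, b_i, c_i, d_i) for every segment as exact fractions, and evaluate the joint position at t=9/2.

Δ: Δ0=9, Δ1=-2, Δ2=1/3, Δ3=-1
row 1: diag=6, rhs=-66; c'=1/3, d'=-11
row 2: denom=10−2·1/3=28/3; d'=(14−2·-11)/(28/3)=27/7
row 3: denom=12−3·9/28=309/28; d'=(-8−3·27/7)/(309/28)=-548/309
back: M3=-548/309
back: M2=27/7−9/28·-548/309=456/103
back: M1=-11−1/3·456/103=-1285/103
M: M0=0, M1=-1285/103, M2=456/103, M3=-548/309, M4=0
seg 0: a=-5, c=M0/2=0, d=(M1−M0)/(6·1)=-1285/618, b=Δ0−h0·(2M0+M1)/6=6847/618
seg 1: a=4, c=M1/2=-1285/206, d=(M2−M1)/(6·2)=1741/1236, b=Δ1−h1·(2M1+M2)/6=1496/309
seg 2: a=0, c=M2/2=228/103, d=(M3−M2)/(6·3)=-958/2781, b=Δ2−h2·(2M2+M3)/6=-991/309
seg 3: a=1, c=M3/2=-274/309, d=(M4−M3)/(6·3)=274/2781, b=Δ3−h3·(2M3+M4)/6=239/309
t_q=9/2 → seg 2, τ=3/2; S=0+-991/309·τ+228/103·τ²+-958/2781·τ³=-409/412

  seg 0: a=-5 b=6847/618 c=0 d=-1285/618
  seg 1: a=4 b=1496/309 c=-1285/206 d=1741/1236
  seg 2: a=0 b=-991/309 c=228/103 d=-958/2781
  seg 3: a=1 b=239/309 c=-274/309 d=274/2781
S(9/2) = -409/412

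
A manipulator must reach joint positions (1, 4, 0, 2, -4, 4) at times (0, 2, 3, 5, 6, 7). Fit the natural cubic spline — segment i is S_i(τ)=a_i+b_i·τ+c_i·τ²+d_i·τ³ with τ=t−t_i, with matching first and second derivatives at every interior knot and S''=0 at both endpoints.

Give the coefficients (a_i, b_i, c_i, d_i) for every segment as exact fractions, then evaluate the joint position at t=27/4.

Δ: Δ0=3/2, Δ1=-4, Δ2=1, Δ3=-6, Δ4=8
row 1: diag=6, rhs=-33; c'=1/6, d'=-11/2
row 2: denom=6−1·1/6=35/6; d'=(30−1·-11/2)/(35/6)=213/35
row 3: denom=6−2·12/35=186/35; d'=(-42−2·213/35)/(186/35)=-316/31
row 4: denom=4−1·35/186=709/186; d'=(84−1·-316/31)/(709/186)=17520/709
back: M4=17520/709
back: M3=-316/31−35/186·17520/709=-10524/709
back: M2=213/35−12/35·-10524/709=7923/709
back: M1=-11/2−1/6·7923/709=-5220/709
M: M0=0, M1=-5220/709, M2=7923/709, M3=-10524/709, M4=17520/709, M5=0
seg 0: a=1, c=M0/2=0, d=(M1−M0)/(6·2)=-435/709, b=Δ0−h0·(2M0+M1)/6=5607/1418
seg 1: a=4, c=M1/2=-2610/709, d=(M2−M1)/(6·1)=4381/1418, b=Δ1−h1·(2M1+M2)/6=-4833/1418
seg 2: a=0, c=M2/2=7923/1418, d=(M3−M2)/(6·2)=-6149/2836, b=Δ2−h2·(2M2+M3)/6=-1065/709
seg 3: a=2, c=M3/2=-5262/709, d=(M4−M3)/(6·1)=4674/709, b=Δ3−h3·(2M3+M4)/6=-3666/709
seg 4: a=-4, c=M4/2=8760/709, d=(M5−M4)/(6·1)=-2920/709, b=Δ4−h4·(2M4+M5)/6=-168/709
t_q=27/4 → seg 4, τ=3/4; S=-4+-168/709·τ+8760/709·τ²+-2920/709·τ³=5869/5672

  seg 0: a=1 b=5607/1418 c=0 d=-435/709
  seg 1: a=4 b=-4833/1418 c=-2610/709 d=4381/1418
  seg 2: a=0 b=-1065/709 c=7923/1418 d=-6149/2836
  seg 3: a=2 b=-3666/709 c=-5262/709 d=4674/709
  seg 4: a=-4 b=-168/709 c=8760/709 d=-2920/709
S(27/4) = 5869/5672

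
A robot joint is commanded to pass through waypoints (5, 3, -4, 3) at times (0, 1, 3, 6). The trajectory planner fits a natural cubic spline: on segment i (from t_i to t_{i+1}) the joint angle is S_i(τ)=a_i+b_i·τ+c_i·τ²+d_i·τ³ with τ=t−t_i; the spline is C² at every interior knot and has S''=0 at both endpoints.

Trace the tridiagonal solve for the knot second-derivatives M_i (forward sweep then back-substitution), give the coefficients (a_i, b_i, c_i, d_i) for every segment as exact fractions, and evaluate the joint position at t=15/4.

Δ: Δ0=-2, Δ1=-7/2, Δ2=7/3
row 1: diag=6, rhs=-9; c'=1/3, d'=-3/2
row 2: denom=10−2·1/3=28/3; d'=(35−2·-3/2)/(28/3)=57/14
back: M2=57/14
back: M1=-3/2−1/3·57/14=-20/7
M: M0=0, M1=-20/7, M2=57/14, M3=0
seg 0: a=5, c=M0/2=0, d=(M1−M0)/(6·1)=-10/21, b=Δ0−h0·(2M0+M1)/6=-32/21
seg 1: a=3, c=M1/2=-10/7, d=(M2−M1)/(6·2)=97/168, b=Δ1−h1·(2M1+M2)/6=-62/21
seg 2: a=-4, c=M2/2=57/28, d=(M3−M2)/(6·3)=-19/84, b=Δ2−h2·(2M2+M3)/6=-73/42
t_q=15/4 → seg 2, τ=3/4; S=-4+-73/42·τ+57/28·τ²+-19/84·τ³=-1089/256

  seg 0: a=5 b=-32/21 c=0 d=-10/21
  seg 1: a=3 b=-62/21 c=-10/7 d=97/168
  seg 2: a=-4 b=-73/42 c=57/28 d=-19/84
S(15/4) = -1089/256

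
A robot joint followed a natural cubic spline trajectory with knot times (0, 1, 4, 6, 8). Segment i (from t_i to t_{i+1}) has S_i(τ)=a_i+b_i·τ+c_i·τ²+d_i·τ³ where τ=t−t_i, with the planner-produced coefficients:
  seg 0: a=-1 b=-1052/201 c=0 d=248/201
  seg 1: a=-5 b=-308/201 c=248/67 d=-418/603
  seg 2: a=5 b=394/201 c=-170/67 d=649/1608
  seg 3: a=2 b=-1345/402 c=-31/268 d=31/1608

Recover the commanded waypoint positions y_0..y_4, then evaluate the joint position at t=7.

y_0=-1 y_1=-5 y_2=5 y_3=2 y_4=-5
S(7) = -773/536

y_0 = S_0(0) = a_0 = -1
y_1 = S_1(0) = a_1 = -5
y_2 = S_2(0) = a_2 = 5
y_3 = S_3(0) = a_3 = 2
y_4 = S_3(2) = -5
t_q=7 is in segment 3 (τ=1); S_3(τ)=-773/536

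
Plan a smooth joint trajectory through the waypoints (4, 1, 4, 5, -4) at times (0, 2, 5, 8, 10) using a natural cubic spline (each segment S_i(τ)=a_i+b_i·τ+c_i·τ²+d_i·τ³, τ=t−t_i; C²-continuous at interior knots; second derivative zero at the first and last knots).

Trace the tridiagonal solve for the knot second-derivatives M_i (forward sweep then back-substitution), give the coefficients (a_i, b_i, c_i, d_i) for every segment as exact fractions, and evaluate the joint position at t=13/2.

  seg 0: a=4 b=-1019/510 c=0 d=127/1020
  seg 1: a=1 b=-257/510 c=127/170 d=-188/2295
  seg 2: a=4 b=53/30 c=1/102 d=-373/2295
  seg 3: a=5 b=-1307/510 c=-247/170 d=247/1020
S(13/2) = 1041/170

Δ: Δ0=-3/2, Δ1=1, Δ2=1/3, Δ3=-9/2
row 1: diag=10, rhs=15; c'=3/10, d'=3/2
row 2: denom=12−3·3/10=111/10; d'=(-4−3·3/2)/(111/10)=-85/111
row 3: denom=10−3·10/37=340/37; d'=(-29−3·-85/111)/(340/37)=-247/85
back: M3=-247/85
back: M2=-85/111−10/37·-247/85=1/51
back: M1=3/2−3/10·1/51=127/85
M: M0=0, M1=127/85, M2=1/51, M3=-247/85, M4=0
seg 0: a=4, c=M0/2=0, d=(M1−M0)/(6·2)=127/1020, b=Δ0−h0·(2M0+M1)/6=-1019/510
seg 1: a=1, c=M1/2=127/170, d=(M2−M1)/(6·3)=-188/2295, b=Δ1−h1·(2M1+M2)/6=-257/510
seg 2: a=4, c=M2/2=1/102, d=(M3−M2)/(6·3)=-373/2295, b=Δ2−h2·(2M2+M3)/6=53/30
seg 3: a=5, c=M3/2=-247/170, d=(M4−M3)/(6·2)=247/1020, b=Δ3−h3·(2M3+M4)/6=-1307/510
t_q=13/2 → seg 2, τ=3/2; S=4+53/30·τ+1/102·τ²+-373/2295·τ³=1041/170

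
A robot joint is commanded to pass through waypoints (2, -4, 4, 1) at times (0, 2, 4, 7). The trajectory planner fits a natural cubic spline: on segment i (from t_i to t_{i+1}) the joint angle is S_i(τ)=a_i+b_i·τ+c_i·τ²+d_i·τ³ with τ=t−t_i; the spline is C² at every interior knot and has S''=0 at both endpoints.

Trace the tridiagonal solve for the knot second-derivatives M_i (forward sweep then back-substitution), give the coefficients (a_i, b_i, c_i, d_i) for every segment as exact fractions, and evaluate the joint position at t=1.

  seg 0: a=2 b=-97/19 c=0 d=10/19
  seg 1: a=-4 b=23/19 c=60/19 d=-67/76
  seg 2: a=4 b=62/19 c=-81/38 d=9/38
S(1) = -49/19

Δ: Δ0=-3, Δ1=4, Δ2=-1
row 1: diag=8, rhs=42; c'=1/4, d'=21/4
row 2: denom=10−2·1/4=19/2; d'=(-30−2·21/4)/(19/2)=-81/19
back: M2=-81/19
back: M1=21/4−1/4·-81/19=120/19
M: M0=0, M1=120/19, M2=-81/19, M3=0
seg 0: a=2, c=M0/2=0, d=(M1−M0)/(6·2)=10/19, b=Δ0−h0·(2M0+M1)/6=-97/19
seg 1: a=-4, c=M1/2=60/19, d=(M2−M1)/(6·2)=-67/76, b=Δ1−h1·(2M1+M2)/6=23/19
seg 2: a=4, c=M2/2=-81/38, d=(M3−M2)/(6·3)=9/38, b=Δ2−h2·(2M2+M3)/6=62/19
t_q=1 → seg 0, τ=1; S=2+-97/19·τ+0·τ²+10/19·τ³=-49/19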